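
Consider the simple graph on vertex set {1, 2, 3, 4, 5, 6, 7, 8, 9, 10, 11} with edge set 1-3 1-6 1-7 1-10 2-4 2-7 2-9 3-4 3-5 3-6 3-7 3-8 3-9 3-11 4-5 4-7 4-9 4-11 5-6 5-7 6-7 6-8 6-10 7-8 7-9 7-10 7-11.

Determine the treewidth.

3

A width-3 tree decomposition is:
Bags: B1 = {3, 4, 7, 11}  B2 = {3, 4, 5, 7}  B3 = {3, 5, 6, 7}  B4 = {3, 4, 7, 9}  B5 = {2, 4, 7, 9}  B6 = {3, 6, 7, 8}  B7 = {1, 3, 6, 7}  B8 = {1, 6, 7, 10}
Tree: B1–B2, B2–B3, B2–B4, B4–B5, B3–B6, B6–B7, B7–B8
Each bag holds 4 vertices, so the decomposition has width 3, which upper-bounds the treewidth. On the other hand G contains the 4-clique {1, 6, 7, 10}. A clique must lie in a single bag of any decomposition, so no decomposition can have width below 3. Therefore the treewidth is 3.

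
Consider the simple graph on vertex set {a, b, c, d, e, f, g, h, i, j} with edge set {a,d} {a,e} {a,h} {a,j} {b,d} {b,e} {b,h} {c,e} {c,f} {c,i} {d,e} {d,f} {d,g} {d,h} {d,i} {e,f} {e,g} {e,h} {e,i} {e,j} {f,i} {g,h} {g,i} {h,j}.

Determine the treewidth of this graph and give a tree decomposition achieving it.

Treewidth 3.
One such decomposition:
Bags: B1 = {b, d, e, h}  B2 = {d, e, g, h}  B3 = {d, e, g, i}  B4 = {d, e, f, i}  B5 = {a, d, e, h}  B6 = {a, e, h, j}  B7 = {c, e, f, i}
Tree: B1–B2, B2–B3, B3–B4, B1–B5, B5–B6, B4–B7

Each bag holds 4 vertices, so the decomposition has width 3, which upper-bounds the treewidth. Conversely, {d, e, g, h} is a clique of size 4, and the vertices of any clique must share a bag in every tree decomposition; so some bag has ≥ 4 vertices and tw(G) ≥ 3. Therefore the treewidth is 3.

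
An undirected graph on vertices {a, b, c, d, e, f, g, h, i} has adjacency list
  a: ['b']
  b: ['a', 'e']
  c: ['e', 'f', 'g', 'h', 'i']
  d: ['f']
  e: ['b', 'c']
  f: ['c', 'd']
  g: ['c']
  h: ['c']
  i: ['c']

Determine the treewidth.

A width-1 tree decomposition is:
Bags: B1 = {c, f}  B2 = {c, e}  B3 = {b, e}  B4 = {c, i}  B5 = {d, f}  B6 = {c, h}  B7 = {c, g}  B8 = {a, b}
Tree: B1–B2, B2–B3, B1–B4, B1–B5, B1–B6, B6–B7, B3–B8
Every bag has size at most 2, so the width is 2 − 1 = 1 and tw(G) ≤ 1. Any graph with an edge has treewidth ≥ 1, and G has the edge c–f. Therefore the treewidth is 1.

1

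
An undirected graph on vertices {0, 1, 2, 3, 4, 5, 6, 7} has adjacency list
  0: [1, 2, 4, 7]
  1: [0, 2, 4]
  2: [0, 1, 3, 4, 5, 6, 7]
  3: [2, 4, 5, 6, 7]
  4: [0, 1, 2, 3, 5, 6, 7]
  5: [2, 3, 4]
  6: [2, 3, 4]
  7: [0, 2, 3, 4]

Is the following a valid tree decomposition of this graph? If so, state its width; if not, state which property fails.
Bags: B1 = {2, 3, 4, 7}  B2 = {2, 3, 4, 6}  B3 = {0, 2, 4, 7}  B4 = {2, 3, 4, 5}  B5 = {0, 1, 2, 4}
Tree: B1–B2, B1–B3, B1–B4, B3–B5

Checking the three conditions: (i) the bags cover all of {0, 1, 2, 3, 4, 5, 6, 7}; (ii) for each edge, some bag contains both endpoints; (iii) the bags containing any fixed vertex form a subtree. All hold, so the decomposition is valid with width 4 − 1 = 3.

Yes; width 3.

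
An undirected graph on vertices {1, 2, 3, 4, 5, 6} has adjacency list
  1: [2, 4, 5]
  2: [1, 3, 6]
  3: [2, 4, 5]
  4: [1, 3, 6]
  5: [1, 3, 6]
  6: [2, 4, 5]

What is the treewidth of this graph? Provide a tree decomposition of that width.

Treewidth 3.
One optimal decomposition is:
Bags: B1 = {1, 2, 3, 6}  B2 = {1, 3, 4, 6}  B3 = {1, 3, 5, 6}
Tree: B1–B2, B2–B3

Every bag has size at most 4, so the width is 4 − 1 = 3 and tw(G) ≤ 3. For the lower bound: the 4 vertex sets {2,3}, {4,6}, {1}, {5} are disjoint, each induces a connected subgraph, and every pair is joined by at least one edge of G. Contracting each set to a single vertex therefore yields K_{4} as a minor, and since treewidth is minor-monotone, tw(G) ≥ tw(K_{4}) = 3. Combining the bounds, tw(G) = 3.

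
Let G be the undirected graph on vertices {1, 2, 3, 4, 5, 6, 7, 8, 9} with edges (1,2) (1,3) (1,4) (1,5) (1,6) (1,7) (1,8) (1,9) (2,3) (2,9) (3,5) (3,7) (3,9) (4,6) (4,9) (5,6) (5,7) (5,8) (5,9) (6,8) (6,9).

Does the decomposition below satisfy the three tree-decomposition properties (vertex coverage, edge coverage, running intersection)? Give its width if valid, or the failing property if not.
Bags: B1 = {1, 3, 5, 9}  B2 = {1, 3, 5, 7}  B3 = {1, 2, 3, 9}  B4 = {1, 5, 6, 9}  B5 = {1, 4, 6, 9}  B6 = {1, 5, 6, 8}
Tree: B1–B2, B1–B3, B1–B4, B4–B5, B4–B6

Checking the three conditions: (i) the bags cover all of {1, 2, 3, 4, 5, 6, 7, 8, 9}; (ii) for each edge, some bag contains both endpoints; (iii) the bags containing any fixed vertex form a subtree. All hold, so the decomposition is valid with width 4 − 1 = 3.

Yes; width 3.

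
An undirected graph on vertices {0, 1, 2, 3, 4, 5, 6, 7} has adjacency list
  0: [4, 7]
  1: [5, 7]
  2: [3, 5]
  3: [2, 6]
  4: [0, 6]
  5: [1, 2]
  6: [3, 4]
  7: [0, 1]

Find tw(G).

A width-2 tree decomposition is:
Bags: B1 = {0, 4, 7}  B2 = {1, 4, 7}  B3 = {1, 4, 5}  B4 = {2, 4, 5}  B5 = {2, 3, 4}  B6 = {3, 4, 6}
Tree: B1–B2, B2–B3, B3–B4, B4–B5, B5–B6
Each bag holds 3 vertices, so the decomposition has width 2, which upper-bounds the treewidth. Since 4–0–7–1–5–2–3–6–4 is a cycle in G, G is not acyclic. Forests are exactly the graphs of treewidth ≤ 1, so tw(G) ≥ 2. Combining the bounds, tw(G) = 2.

2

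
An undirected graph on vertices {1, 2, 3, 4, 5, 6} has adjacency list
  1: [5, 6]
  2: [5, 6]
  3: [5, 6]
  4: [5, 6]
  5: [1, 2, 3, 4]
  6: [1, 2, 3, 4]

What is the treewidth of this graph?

A width-2 tree decomposition is:
Bags: B1 = {2, 5, 6}  B2 = {3, 5, 6}  B3 = {1, 5, 6}  B4 = {4, 5, 6}
Tree: B1–B2, B2–B3, B3–B4
The largest bag has 3 vertices, giving width 2; this decomposition certifies tw(G) ≤ 2. For the lower bound, G contains the cycle 2–5–3–6–2, so G is not a forest; only forests have treewidth ≤ 1, hence tw(G) ≥ 2. Hence tw(G) = 2 exactly.

2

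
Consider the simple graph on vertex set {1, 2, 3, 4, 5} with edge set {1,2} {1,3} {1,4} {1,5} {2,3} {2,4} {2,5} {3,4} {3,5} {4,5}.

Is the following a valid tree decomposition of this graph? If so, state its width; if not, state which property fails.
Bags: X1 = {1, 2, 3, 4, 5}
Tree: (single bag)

Yes; width 4.

Every vertex of G appears in some bag (union = {1, 2, 3, 4, 5}); every edge is covered by a bag; and for each vertex v the set of bags containing v is connected in the bag tree. The decomposition is therefore valid. The largest bag has 5 vertices, so the width is 4.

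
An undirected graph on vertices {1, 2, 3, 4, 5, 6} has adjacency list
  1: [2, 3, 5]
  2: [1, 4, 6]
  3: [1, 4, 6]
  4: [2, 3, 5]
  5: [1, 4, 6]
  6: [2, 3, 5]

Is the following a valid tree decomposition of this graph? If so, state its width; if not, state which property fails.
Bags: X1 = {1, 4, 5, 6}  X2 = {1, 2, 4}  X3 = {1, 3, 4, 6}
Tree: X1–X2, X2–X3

No — edge (6,2) lies in no bag.

A tree decomposition must satisfy three properties: every vertex lies in some bag; for every edge, both endpoints lie together in some bag; and for every vertex, the bags containing it form a connected subtree. Here edge (6,2) lies in no bag, so the decomposition is invalid.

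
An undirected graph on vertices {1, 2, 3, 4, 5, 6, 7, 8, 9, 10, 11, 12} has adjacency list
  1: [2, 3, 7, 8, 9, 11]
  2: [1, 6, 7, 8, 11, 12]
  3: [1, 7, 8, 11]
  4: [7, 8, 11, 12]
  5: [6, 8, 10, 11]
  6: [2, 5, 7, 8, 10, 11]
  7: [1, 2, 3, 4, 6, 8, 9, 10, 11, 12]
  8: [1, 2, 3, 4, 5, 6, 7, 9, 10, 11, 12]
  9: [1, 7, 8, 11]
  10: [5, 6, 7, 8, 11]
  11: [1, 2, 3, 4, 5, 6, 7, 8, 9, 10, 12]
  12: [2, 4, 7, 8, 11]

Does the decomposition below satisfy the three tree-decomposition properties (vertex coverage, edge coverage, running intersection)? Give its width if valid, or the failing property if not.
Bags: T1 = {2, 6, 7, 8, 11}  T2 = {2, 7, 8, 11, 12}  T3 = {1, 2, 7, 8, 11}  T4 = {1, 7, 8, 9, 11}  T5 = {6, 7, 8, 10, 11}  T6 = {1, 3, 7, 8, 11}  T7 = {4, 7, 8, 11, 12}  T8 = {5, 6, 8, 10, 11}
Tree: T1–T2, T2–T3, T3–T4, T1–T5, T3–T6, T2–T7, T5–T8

Every vertex of G appears in some bag (union = {1, 2, 3, 4, 5, 6, 7, 8, 9, 10, 11, 12}); every edge is covered by a bag; and for each vertex v the set of bags containing v is connected in the bag tree. The decomposition is therefore valid. The largest bag has 5 vertices, so the width is 4.

Yes; width 4.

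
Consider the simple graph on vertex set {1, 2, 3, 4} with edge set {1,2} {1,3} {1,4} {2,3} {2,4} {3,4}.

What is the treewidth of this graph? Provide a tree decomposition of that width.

A single bag containing all 4 vertices is trivially a valid decomposition of width 3. On the other hand G contains the 4-clique {1, 2, 3, 4}. A clique must lie in a single bag of any decomposition, so no decomposition can have width below 3. Therefore the treewidth is 3.

Treewidth 3.
One such decomposition:
Bags: B1 = {1, 2, 3, 4}
Tree: (single bag)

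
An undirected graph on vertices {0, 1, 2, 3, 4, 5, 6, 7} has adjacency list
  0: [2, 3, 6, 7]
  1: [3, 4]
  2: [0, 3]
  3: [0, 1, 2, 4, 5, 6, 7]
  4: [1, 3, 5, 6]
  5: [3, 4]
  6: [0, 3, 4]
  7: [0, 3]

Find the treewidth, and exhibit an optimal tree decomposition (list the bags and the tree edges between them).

Each bag holds 3 vertices, so the decomposition has width 2, which upper-bounds the treewidth. Conversely, {0, 2, 3} is a clique of size 3, and the vertices of any clique must share a bag in every tree decomposition; so some bag has ≥ 3 vertices and tw(G) ≥ 2. Hence tw(G) = 2 exactly.

Treewidth 2.
One optimal decomposition is:
Bags: B1 = {0, 3, 6}  B2 = {3, 4, 6}  B3 = {3, 4, 5}  B4 = {0, 2, 3}  B5 = {1, 3, 4}  B6 = {0, 3, 7}
Tree: B1–B2, B2–B3, B1–B4, B2–B5, B1–B6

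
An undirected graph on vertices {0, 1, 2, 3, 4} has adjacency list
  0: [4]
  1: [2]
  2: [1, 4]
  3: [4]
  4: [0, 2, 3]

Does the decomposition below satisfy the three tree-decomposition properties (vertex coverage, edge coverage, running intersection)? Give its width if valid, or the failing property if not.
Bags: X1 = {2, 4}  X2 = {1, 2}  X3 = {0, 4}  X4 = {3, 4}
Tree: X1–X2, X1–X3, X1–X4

Checking the three conditions: (i) the bags cover all of {0, 1, 2, 3, 4}; (ii) for each edge, some bag contains both endpoints; (iii) the bags containing any fixed vertex form a subtree. All hold, so the decomposition is valid with width 2 − 1 = 1.

Yes; width 1.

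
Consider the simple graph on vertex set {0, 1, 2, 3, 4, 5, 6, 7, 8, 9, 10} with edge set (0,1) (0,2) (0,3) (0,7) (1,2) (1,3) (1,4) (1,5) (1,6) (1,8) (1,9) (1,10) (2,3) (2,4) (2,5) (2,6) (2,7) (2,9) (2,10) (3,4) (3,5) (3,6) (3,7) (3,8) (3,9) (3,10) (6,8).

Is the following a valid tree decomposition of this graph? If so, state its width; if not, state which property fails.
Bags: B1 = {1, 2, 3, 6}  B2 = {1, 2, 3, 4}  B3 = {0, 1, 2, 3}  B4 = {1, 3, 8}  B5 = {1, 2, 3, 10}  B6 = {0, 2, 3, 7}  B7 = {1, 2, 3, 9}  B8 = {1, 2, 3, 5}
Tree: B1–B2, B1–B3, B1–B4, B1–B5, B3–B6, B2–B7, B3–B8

A tree decomposition must satisfy three properties: every vertex lies in some bag; for every edge, both endpoints lie together in some bag; and for every vertex, the bags containing it form a connected subtree. Here edge (6,8) lies in no bag, so the decomposition is invalid.

No — edge (6,8) lies in no bag.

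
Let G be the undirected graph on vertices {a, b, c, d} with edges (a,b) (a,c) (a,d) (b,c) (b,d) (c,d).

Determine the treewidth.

3

A width-3 tree decomposition is:
Bags: B1 = {a, b, c, d}
Tree: (single bag)
A single bag containing all 4 vertices is trivially a valid decomposition of width 3. Conversely, {a, b, c, d} is a clique of size 4, and the vertices of any clique must share a bag in every tree decomposition; so some bag has ≥ 4 vertices and tw(G) ≥ 3. Combining the bounds, tw(G) = 3.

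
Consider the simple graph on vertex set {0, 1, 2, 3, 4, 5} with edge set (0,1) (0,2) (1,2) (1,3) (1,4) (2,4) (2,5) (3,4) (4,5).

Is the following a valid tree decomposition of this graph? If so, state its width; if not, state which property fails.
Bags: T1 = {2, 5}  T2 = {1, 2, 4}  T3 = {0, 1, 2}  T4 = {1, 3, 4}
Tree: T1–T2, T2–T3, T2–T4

No — edge (4,5) lies in no bag.

A tree decomposition must satisfy three properties: every vertex lies in some bag; for every edge, both endpoints lie together in some bag; and for every vertex, the bags containing it form a connected subtree. Here edge (4,5) lies in no bag, so the decomposition is invalid.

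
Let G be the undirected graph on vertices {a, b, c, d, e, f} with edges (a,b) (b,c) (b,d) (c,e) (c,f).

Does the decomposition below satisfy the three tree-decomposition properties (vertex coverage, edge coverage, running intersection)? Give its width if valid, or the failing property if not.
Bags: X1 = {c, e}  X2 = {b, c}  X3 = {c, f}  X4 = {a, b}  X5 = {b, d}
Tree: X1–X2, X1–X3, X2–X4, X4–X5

Checking the three conditions: (i) the bags cover all of {a, b, c, d, e, f}; (ii) for each edge, some bag contains both endpoints; (iii) the bags containing any fixed vertex form a subtree. All hold, so the decomposition is valid with width 2 − 1 = 1.

Yes; width 1.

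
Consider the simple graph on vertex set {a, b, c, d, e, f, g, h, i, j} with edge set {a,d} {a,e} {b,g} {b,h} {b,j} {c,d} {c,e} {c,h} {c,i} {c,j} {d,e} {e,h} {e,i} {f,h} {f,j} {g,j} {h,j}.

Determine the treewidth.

2

A width-2 tree decomposition is:
Bags: B1 = {c, h, j}  B2 = {b, h, j}  B3 = {b, g, j}  B4 = {c, e, h}  B5 = {f, h, j}  B6 = {c, e, i}  B7 = {c, d, e}  B8 = {a, d, e}
Tree: B1–B2, B2–B3, B1–B4, B2–B5, B4–B6, B6–B7, B7–B8
Every bag has size at most 3, so the width is 3 − 1 = 2 and tw(G) ≤ 2. For the lower bound, the 3 vertices {c, d, e} are pairwise adjacent, and any tree decomposition puts a clique entirely inside one bag — forcing width ≥ 2. Hence tw(G) = 2 exactly.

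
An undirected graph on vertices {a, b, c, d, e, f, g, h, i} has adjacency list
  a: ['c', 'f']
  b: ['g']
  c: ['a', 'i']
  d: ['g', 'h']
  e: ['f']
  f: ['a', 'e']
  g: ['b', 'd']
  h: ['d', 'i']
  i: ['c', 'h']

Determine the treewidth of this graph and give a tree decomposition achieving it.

Treewidth 1.
Bags: B1 = {e, f}  B2 = {a, f}  B3 = {a, c}  B4 = {c, i}  B5 = {h, i}  B6 = {d, h}  B7 = {d, g}  B8 = {b, g}
Tree: B1–B2, B2–B3, B3–B4, B4–B5, B5–B6, B6–B7, B7–B8

Each bag holds 2 vertices, so the decomposition has width 1, which upper-bounds the treewidth. G has an edge, so its treewidth is at least 1. Therefore the treewidth is 1.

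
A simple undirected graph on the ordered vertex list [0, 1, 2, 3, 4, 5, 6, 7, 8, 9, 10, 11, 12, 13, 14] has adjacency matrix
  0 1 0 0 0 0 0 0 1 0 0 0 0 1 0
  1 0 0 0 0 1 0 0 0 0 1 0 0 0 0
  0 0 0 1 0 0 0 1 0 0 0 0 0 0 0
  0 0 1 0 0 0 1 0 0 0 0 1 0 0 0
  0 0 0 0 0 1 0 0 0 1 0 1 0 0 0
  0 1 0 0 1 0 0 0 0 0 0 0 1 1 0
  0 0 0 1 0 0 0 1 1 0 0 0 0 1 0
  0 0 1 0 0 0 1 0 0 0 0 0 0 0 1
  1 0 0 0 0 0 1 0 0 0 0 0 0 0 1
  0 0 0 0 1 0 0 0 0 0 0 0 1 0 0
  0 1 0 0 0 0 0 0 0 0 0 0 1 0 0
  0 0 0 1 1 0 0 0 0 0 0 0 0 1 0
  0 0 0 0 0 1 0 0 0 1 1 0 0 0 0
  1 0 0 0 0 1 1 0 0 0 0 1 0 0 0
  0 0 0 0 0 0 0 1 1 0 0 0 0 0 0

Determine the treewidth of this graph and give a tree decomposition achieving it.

Treewidth 3.
Bags: B1 = {2, 7, 8, 14}  B2 = {2, 6, 7, 8}  B3 = {2, 3, 6, 8}  B4 = {0, 3, 6, 8}  B5 = {0, 3, 6, 13}  B6 = {0, 3, 11, 13}  B7 = {0, 1, 11, 13}  B8 = {1, 5, 11, 13}  B9 = {1, 4, 5, 11}  B10 = {1, 4, 5, 10}  B11 = {4, 5, 10, 12}  B12 = {4, 9, 10, 12}
Tree: B1–B2, B2–B3, B3–B4, B4–B5, B5–B6, B6–B7, B7–B8, B8–B9, B9–B10, B10–B11, B11–B12

The largest bag has 4 vertices, giving width 3; this decomposition certifies tw(G) ≤ 3. For the lower bound: the 4 vertex sets {2,7,14}, {8}, {6}, {0,3,11,13} are disjoint, each induces a connected subgraph, and every pair is joined by at least one edge of G. Contracting each set to a single vertex therefore yields K_{4} as a minor, and since treewidth is minor-monotone, tw(G) ≥ tw(K_{4}) = 3. Combining the bounds, tw(G) = 3.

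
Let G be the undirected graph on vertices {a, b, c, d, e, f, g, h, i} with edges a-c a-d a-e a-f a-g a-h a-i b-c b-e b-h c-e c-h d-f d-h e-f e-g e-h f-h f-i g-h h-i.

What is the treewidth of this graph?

A width-3 tree decomposition is:
Bags: B1 = {a, e, f, h}  B2 = {a, f, h, i}  B3 = {a, c, e, h}  B4 = {a, d, f, h}  B5 = {b, c, e, h}  B6 = {a, e, g, h}
Tree: B1–B2, B1–B3, B1–B4, B3–B5, B3–B6
Each bag holds 4 vertices, so the decomposition has width 3, which upper-bounds the treewidth. For the lower bound, the 4 vertices {a, e, g, h} are pairwise adjacent, and any tree decomposition puts a clique entirely inside one bag — forcing width ≥ 3. Therefore the treewidth is 3.

3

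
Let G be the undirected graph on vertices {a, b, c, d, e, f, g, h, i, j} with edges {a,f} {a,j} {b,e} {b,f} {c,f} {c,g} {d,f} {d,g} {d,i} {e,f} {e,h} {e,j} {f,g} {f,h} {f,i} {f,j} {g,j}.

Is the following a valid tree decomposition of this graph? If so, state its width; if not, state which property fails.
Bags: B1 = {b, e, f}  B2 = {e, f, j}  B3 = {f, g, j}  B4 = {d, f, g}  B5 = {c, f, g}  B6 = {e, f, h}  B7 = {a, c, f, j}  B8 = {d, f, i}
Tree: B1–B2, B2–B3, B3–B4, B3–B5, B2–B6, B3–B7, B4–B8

A tree decomposition must satisfy three properties: every vertex lies in some bag; for every edge, both endpoints lie together in some bag; and for every vertex, the bags containing it form a connected subtree. Here bags containing vertex c are not connected in the tree, so the decomposition is invalid.

No — bags containing vertex c are not connected in the tree.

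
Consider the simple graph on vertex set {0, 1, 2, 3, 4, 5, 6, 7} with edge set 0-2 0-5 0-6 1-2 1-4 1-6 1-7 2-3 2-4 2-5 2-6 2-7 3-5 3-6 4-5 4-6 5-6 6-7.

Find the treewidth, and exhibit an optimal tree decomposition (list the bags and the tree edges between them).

Every bag has size at most 4, so the width is 4 − 1 = 3 and tw(G) ≤ 3. On the other hand G contains the 4-clique {1, 2, 4, 6}. A clique must lie in a single bag of any decomposition, so no decomposition can have width below 3. The upper and lower bounds meet at 3, so that is the treewidth.

Treewidth 3.
One such decomposition:
Bags: B1 = {1, 2, 6, 7}  B2 = {1, 2, 4, 6}  B3 = {2, 4, 5, 6}  B4 = {0, 2, 5, 6}  B5 = {2, 3, 5, 6}
Tree: B1–B2, B2–B3, B3–B4, B3–B5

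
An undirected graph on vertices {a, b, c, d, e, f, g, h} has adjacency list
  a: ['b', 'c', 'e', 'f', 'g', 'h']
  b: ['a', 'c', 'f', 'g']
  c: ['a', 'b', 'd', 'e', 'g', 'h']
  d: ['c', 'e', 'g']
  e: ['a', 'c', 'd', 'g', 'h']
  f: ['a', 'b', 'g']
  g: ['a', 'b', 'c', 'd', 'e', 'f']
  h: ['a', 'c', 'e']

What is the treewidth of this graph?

3

A width-3 tree decomposition is:
Bags: B1 = {a, b, c, g}  B2 = {a, c, e, g}  B3 = {a, c, e, h}  B4 = {c, d, e, g}  B5 = {a, b, f, g}
Tree: B1–B2, B2–B3, B2–B4, B1–B5
The largest bag has 4 vertices, giving width 3; this decomposition certifies tw(G) ≤ 3. For the lower bound, the 4 vertices {c, d, e, g} are pairwise adjacent, and any tree decomposition puts a clique entirely inside one bag — forcing width ≥ 3. Combining the bounds, tw(G) = 3.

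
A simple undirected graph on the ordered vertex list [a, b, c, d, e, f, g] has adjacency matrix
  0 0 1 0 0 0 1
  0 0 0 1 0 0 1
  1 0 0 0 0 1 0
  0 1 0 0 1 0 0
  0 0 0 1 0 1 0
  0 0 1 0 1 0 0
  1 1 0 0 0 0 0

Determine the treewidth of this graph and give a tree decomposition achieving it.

The largest bag has 3 vertices, giving width 2; this decomposition certifies tw(G) ≤ 2. For the lower bound, G contains the cycle b–g–a–c–f–e–d–b, so G is not a forest; only forests have treewidth ≤ 1, hence tw(G) ≥ 2. Therefore the treewidth is 2.

Treewidth 2.
One such decomposition:
Bags: B1 = {a, b, g}  B2 = {a, b, c}  B3 = {b, c, f}  B4 = {b, e, f}  B5 = {b, d, e}
Tree: B1–B2, B2–B3, B3–B4, B4–B5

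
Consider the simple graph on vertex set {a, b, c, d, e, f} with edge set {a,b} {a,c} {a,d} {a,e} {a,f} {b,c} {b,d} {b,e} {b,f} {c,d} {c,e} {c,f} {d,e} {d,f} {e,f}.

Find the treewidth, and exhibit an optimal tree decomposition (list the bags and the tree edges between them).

A single bag containing all 6 vertices is trivially a valid decomposition of width 5. On the other hand G contains the 6-clique {a, b, c, d, e, f}. A clique must lie in a single bag of any decomposition, so no decomposition can have width below 5. Hence tw(G) = 5 exactly.

Treewidth 5.
One such decomposition:
Bags: B1 = {a, b, c, d, e, f}
Tree: (single bag)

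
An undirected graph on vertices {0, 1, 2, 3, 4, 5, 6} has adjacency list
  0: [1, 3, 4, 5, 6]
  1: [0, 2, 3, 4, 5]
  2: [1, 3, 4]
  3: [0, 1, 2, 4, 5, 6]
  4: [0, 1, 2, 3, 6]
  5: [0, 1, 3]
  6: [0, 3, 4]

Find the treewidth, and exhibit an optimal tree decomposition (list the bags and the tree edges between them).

Treewidth 3.
One such decomposition:
Bags: B1 = {0, 1, 3, 4}  B2 = {0, 3, 4, 6}  B3 = {0, 1, 3, 5}  B4 = {1, 2, 3, 4}
Tree: B1–B2, B1–B3, B1–B4

Every bag has size at most 4, so the width is 4 − 1 = 3 and tw(G) ≤ 3. On the other hand G contains the 4-clique {0, 1, 3, 4}. A clique must lie in a single bag of any decomposition, so no decomposition can have width below 3. Hence tw(G) = 3 exactly.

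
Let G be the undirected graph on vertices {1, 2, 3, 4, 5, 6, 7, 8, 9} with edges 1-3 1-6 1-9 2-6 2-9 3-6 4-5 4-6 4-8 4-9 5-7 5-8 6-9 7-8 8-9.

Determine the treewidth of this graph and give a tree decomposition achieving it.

Each bag holds 3 vertices, so the decomposition has width 2, which upper-bounds the treewidth. For the lower bound, the 3 vertices {4, 8, 9} are pairwise adjacent, and any tree decomposition puts a clique entirely inside one bag — forcing width ≥ 2. The upper and lower bounds meet at 2, so that is the treewidth.

Treewidth 2.
One such decomposition:
Bags: B1 = {4, 8, 9}  B2 = {4, 5, 8}  B3 = {4, 6, 9}  B4 = {2, 6, 9}  B5 = {1, 6, 9}  B6 = {1, 3, 6}  B7 = {5, 7, 8}
Tree: B1–B2, B1–B3, B3–B4, B4–B5, B5–B6, B2–B7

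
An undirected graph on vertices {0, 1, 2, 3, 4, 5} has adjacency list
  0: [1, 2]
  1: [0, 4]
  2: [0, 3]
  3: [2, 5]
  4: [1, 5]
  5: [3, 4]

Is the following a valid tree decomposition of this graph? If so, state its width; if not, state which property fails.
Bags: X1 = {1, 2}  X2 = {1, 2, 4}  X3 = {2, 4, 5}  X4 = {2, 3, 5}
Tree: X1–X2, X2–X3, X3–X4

A tree decomposition must satisfy three properties: every vertex lies in some bag; for every edge, both endpoints lie together in some bag; and for every vertex, the bags containing it form a connected subtree. Here vertex 0 appears in no bag, so the decomposition is invalid.

No — vertex 0 appears in no bag.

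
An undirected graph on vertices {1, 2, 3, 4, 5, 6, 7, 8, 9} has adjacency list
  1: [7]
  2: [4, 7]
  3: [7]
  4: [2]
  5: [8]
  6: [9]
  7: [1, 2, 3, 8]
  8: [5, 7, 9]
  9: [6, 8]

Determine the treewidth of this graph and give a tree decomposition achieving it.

Treewidth 1.
One optimal decomposition is:
Bags: B1 = {7, 8}  B2 = {2, 7}  B3 = {1, 7}  B4 = {3, 7}  B5 = {2, 4}  B6 = {5, 8}  B7 = {8, 9}  B8 = {6, 9}
Tree: B1–B2, B2–B3, B3–B4, B2–B5, B1–B6, B1–B7, B7–B8

Each bag holds 2 vertices, so the decomposition has width 1, which upper-bounds the treewidth. Since G has at least one edge (e.g. 8–7), it is not an edgeless graph, so tw(G) ≥ 1. Hence tw(G) = 1 exactly.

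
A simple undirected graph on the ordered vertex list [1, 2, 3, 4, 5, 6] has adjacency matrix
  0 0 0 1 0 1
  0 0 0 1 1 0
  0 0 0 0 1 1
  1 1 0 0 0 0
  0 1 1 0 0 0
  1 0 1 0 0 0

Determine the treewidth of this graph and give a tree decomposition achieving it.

Each bag holds 3 vertices, so the decomposition has width 2, which upper-bounds the treewidth. For the lower bound, G contains the cycle 6–1–4–2–5–3–6, so G is not a forest; only forests have treewidth ≤ 1, hence tw(G) ≥ 2. Hence tw(G) = 2 exactly.

Treewidth 2.
Bags: B1 = {1, 4, 6}  B2 = {2, 4, 6}  B3 = {2, 5, 6}  B4 = {3, 5, 6}
Tree: B1–B2, B2–B3, B3–B4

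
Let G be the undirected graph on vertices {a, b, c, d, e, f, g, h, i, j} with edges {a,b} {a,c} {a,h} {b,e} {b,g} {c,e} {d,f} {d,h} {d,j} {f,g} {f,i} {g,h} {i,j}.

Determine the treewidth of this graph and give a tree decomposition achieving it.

Treewidth 2.
One such decomposition:
Bags: B1 = {a, c, e}  B2 = {a, b, e}  B3 = {a, b, h}  B4 = {b, g, h}  B5 = {d, g, h}  B6 = {d, f, g}  B7 = {d, f, j}  B8 = {f, i, j}
Tree: B1–B2, B2–B3, B3–B4, B4–B5, B5–B6, B6–B7, B7–B8

Each bag holds 3 vertices, so the decomposition has width 2, which upper-bounds the treewidth. Since c–e–b–a–c is a cycle in G, G is not acyclic. Forests are exactly the graphs of treewidth ≤ 1, so tw(G) ≥ 2. Hence tw(G) = 2 exactly.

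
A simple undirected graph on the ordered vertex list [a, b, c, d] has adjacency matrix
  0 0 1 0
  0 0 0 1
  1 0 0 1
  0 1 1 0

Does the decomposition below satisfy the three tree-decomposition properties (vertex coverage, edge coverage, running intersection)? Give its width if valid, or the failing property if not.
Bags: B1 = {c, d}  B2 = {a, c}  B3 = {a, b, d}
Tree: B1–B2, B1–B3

No — bags containing vertex a are not connected in the tree.

A tree decomposition must satisfy three properties: every vertex lies in some bag; for every edge, both endpoints lie together in some bag; and for every vertex, the bags containing it form a connected subtree. Here bags containing vertex a are not connected in the tree, so the decomposition is invalid.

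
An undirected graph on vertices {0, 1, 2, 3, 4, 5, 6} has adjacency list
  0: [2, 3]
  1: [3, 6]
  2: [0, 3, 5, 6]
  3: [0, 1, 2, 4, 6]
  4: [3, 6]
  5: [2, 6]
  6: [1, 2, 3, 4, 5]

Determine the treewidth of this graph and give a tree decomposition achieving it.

Treewidth 2.
Bags: B1 = {3, 4, 6}  B2 = {2, 3, 6}  B3 = {0, 2, 3}  B4 = {1, 3, 6}  B5 = {2, 5, 6}
Tree: B1–B2, B2–B3, B1–B4, B2–B5

The largest bag has 3 vertices, giving width 2; this decomposition certifies tw(G) ≤ 2. Conversely, {0, 2, 3} is a clique of size 3, and the vertices of any clique must share a bag in every tree decomposition; so some bag has ≥ 3 vertices and tw(G) ≥ 2. Therefore the treewidth is 2.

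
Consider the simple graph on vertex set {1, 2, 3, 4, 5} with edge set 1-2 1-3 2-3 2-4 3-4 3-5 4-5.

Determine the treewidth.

2

A width-2 tree decomposition is:
Bags: B1 = {2, 3, 4}  B2 = {1, 2, 3}  B3 = {3, 4, 5}
Tree: B1–B2, B1–B3
Every bag has size at most 3, so the width is 3 − 1 = 2 and tw(G) ≤ 2. On the other hand G contains the 3-clique {1, 2, 3}. A clique must lie in a single bag of any decomposition, so no decomposition can have width below 2. Combining the bounds, tw(G) = 2.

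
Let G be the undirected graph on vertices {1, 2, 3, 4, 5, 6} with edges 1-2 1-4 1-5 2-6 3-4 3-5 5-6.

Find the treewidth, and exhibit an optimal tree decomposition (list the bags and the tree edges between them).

The largest bag has 3 vertices, giving width 2; this decomposition certifies tw(G) ≤ 2. Since 6–2–1–5–6 is a cycle in G, G is not acyclic. Forests are exactly the graphs of treewidth ≤ 1, so tw(G) ≥ 2. Hence tw(G) = 2 exactly.

Treewidth 2.
One such decomposition:
Bags: B1 = {2, 5, 6}  B2 = {1, 2, 5}  B3 = {1, 3, 5}  B4 = {1, 3, 4}
Tree: B1–B2, B2–B3, B3–B4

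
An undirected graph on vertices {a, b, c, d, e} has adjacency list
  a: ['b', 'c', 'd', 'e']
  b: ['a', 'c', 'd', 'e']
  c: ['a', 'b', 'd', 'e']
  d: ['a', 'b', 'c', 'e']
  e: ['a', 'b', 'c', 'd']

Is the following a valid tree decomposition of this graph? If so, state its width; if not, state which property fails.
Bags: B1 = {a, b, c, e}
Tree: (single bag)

No — vertex d appears in no bag.

A tree decomposition must satisfy three properties: every vertex lies in some bag; for every edge, both endpoints lie together in some bag; and for every vertex, the bags containing it form a connected subtree. Here vertex d appears in no bag, so the decomposition is invalid.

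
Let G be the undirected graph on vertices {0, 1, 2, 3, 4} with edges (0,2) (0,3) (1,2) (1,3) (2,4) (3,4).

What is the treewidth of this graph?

2

A width-2 tree decomposition is:
Bags: B1 = {2, 3, 4}  B2 = {1, 2, 3}  B3 = {0, 2, 3}
Tree: B1–B2, B2–B3
Every bag has size at most 3, so the width is 3 − 1 = 2 and tw(G) ≤ 2. Since 4–3–1–2–4 is a cycle in G, G is not acyclic. Forests are exactly the graphs of treewidth ≤ 1, so tw(G) ≥ 2. Hence tw(G) = 2 exactly.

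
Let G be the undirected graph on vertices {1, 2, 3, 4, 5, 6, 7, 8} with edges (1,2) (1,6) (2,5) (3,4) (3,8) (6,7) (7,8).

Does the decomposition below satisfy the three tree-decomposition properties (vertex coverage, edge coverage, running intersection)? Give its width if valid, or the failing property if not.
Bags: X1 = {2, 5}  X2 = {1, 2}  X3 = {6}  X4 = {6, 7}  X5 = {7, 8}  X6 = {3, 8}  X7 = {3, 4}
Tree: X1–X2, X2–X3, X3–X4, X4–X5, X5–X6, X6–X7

No — edge (1,6) lies in no bag.

A tree decomposition must satisfy three properties: every vertex lies in some bag; for every edge, both endpoints lie together in some bag; and for every vertex, the bags containing it form a connected subtree. Here edge (1,6) lies in no bag, so the decomposition is invalid.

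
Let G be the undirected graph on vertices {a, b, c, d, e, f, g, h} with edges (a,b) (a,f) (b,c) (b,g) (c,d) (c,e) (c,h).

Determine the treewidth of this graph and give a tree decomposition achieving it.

The largest bag has 2 vertices, giving width 1; this decomposition certifies tw(G) ≤ 1. G has an edge, so its treewidth is at least 1. Combining the bounds, tw(G) = 1.

Treewidth 1.
One optimal decomposition is:
Bags: B1 = {c, d}  B2 = {c, e}  B3 = {b, c}  B4 = {a, b}  B5 = {c, h}  B6 = {b, g}  B7 = {a, f}
Tree: B1–B2, B1–B3, B3–B4, B2–B5, B4–B6, B4–B7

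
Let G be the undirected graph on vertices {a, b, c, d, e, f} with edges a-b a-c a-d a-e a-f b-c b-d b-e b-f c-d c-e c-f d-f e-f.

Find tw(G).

A width-4 tree decomposition is:
Bags: B1 = {a, b, c, d, f}  B2 = {a, b, c, e, f}
Tree: B1–B2
Every bag has size at most 5, so the width is 5 − 1 = 4 and tw(G) ≤ 4. Conversely, {a, b, c, d, f} is a clique of size 5, and the vertices of any clique must share a bag in every tree decomposition; so some bag has ≥ 5 vertices and tw(G) ≥ 4. Hence tw(G) = 4 exactly.

4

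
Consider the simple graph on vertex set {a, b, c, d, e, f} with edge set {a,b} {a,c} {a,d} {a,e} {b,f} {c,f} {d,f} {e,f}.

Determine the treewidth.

A width-2 tree decomposition is:
Bags: B1 = {a, c, f}  B2 = {a, d, f}  B3 = {a, b, f}  B4 = {a, e, f}
Tree: B1–B2, B2–B3, B3–B4
The largest bag has 3 vertices, giving width 2; this decomposition certifies tw(G) ≤ 2. The edges a–c–f–d–a form a cycle, so G is not a tree and its treewidth is at least 2. Therefore the treewidth is 2.

2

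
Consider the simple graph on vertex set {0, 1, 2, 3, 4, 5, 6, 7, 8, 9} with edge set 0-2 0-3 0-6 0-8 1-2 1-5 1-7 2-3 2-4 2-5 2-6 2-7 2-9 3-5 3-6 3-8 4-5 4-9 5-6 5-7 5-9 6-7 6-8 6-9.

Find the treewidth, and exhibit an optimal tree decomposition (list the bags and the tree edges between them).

Treewidth 3.
One optimal decomposition is:
Bags: B1 = {2, 5, 6, 9}  B2 = {2, 4, 5, 9}  B3 = {2, 5, 6, 7}  B4 = {1, 2, 5, 7}  B5 = {2, 3, 5, 6}  B6 = {0, 2, 3, 6}  B7 = {0, 3, 6, 8}
Tree: B1–B2, B1–B3, B3–B4, B3–B5, B5–B6, B6–B7

Every bag has size at most 4, so the width is 4 − 1 = 3 and tw(G) ≤ 3. Conversely, {0, 3, 6, 8} is a clique of size 4, and the vertices of any clique must share a bag in every tree decomposition; so some bag has ≥ 4 vertices and tw(G) ≥ 3. Therefore the treewidth is 3.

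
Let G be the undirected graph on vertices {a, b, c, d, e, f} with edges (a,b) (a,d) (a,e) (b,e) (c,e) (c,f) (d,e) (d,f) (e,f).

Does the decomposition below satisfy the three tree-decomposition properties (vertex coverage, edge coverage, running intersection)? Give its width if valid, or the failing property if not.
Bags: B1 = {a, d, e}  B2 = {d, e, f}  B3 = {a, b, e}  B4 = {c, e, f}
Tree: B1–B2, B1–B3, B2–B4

Yes; width 2.

Checking the three conditions: (i) the bags cover all of {a, b, c, d, e, f}; (ii) for each edge, some bag contains both endpoints; (iii) the bags containing any fixed vertex form a subtree. All hold, so the decomposition is valid with width 3 − 1 = 2.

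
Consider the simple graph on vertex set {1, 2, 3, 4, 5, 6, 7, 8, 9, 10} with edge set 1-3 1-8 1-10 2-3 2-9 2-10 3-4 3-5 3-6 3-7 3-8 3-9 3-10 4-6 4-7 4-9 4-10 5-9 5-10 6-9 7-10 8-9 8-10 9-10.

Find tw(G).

3

A width-3 tree decomposition is:
Bags: B1 = {3, 4, 7, 10}  B2 = {3, 4, 9, 10}  B3 = {3, 8, 9, 10}  B4 = {1, 3, 8, 10}  B5 = {2, 3, 9, 10}  B6 = {3, 4, 6, 9}  B7 = {3, 5, 9, 10}
Tree: B1–B2, B2–B3, B3–B4, B2–B5, B2–B6, B2–B7
Every bag has size at most 4, so the width is 4 − 1 = 3 and tw(G) ≤ 3. Conversely, {1, 3, 8, 10} is a clique of size 4, and the vertices of any clique must share a bag in every tree decomposition; so some bag has ≥ 4 vertices and tw(G) ≥ 3. Hence tw(G) = 3 exactly.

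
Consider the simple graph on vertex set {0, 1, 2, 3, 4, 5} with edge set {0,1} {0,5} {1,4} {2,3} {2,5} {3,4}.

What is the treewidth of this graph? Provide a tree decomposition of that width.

Every bag has size at most 3, so the width is 3 − 1 = 2 and tw(G) ≤ 2. The edges 3–4–1–0–5–2–3 form a cycle, so G is not a tree and its treewidth is at least 2. The upper and lower bounds meet at 2, so that is the treewidth.

Treewidth 2.
One such decomposition:
Bags: B1 = {1, 3, 4}  B2 = {0, 1, 3}  B3 = {0, 3, 5}  B4 = {2, 3, 5}
Tree: B1–B2, B2–B3, B3–B4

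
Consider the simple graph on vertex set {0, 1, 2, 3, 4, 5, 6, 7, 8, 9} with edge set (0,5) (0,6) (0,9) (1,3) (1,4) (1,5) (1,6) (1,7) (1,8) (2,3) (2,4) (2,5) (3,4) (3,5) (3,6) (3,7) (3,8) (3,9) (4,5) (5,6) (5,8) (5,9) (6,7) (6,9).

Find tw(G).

A width-3 tree decomposition is:
Bags: B1 = {3, 5, 6, 9}  B2 = {1, 3, 5, 6}  B3 = {1, 3, 5, 8}  B4 = {1, 3, 6, 7}  B5 = {1, 3, 4, 5}  B6 = {2, 3, 4, 5}  B7 = {0, 5, 6, 9}
Tree: B1–B2, B2–B3, B2–B4, B3–B5, B5–B6, B1–B7
Each bag holds 4 vertices, so the decomposition has width 3, which upper-bounds the treewidth. For the lower bound, the 4 vertices {0, 5, 6, 9} are pairwise adjacent, and any tree decomposition puts a clique entirely inside one bag — forcing width ≥ 3. Combining the bounds, tw(G) = 3.

3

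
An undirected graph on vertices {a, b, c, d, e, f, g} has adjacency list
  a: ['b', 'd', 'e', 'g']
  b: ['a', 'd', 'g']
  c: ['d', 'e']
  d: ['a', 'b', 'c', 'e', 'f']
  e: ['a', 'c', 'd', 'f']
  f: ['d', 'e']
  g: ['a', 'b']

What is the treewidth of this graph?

A width-2 tree decomposition is:
Bags: B1 = {d, e, f}  B2 = {c, d, e}  B3 = {a, d, e}  B4 = {a, b, d}  B5 = {a, b, g}
Tree: B1–B2, B1–B3, B3–B4, B4–B5
Every bag has size at most 3, so the width is 3 − 1 = 2 and tw(G) ≤ 2. On the other hand G contains the 3-clique {d, e, f}. A clique must lie in a single bag of any decomposition, so no decomposition can have width below 2. Therefore the treewidth is 2.

2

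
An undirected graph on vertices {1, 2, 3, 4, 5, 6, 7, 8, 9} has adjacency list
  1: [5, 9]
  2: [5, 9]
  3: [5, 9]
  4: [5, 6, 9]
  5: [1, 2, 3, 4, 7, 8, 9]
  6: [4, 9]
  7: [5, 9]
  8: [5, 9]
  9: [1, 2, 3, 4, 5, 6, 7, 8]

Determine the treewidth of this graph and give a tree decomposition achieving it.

Treewidth 2.
One such decomposition:
Bags: B1 = {3, 5, 9}  B2 = {1, 5, 9}  B3 = {5, 8, 9}  B4 = {4, 5, 9}  B5 = {2, 5, 9}  B6 = {4, 6, 9}  B7 = {5, 7, 9}
Tree: B1–B2, B1–B3, B1–B4, B4–B5, B4–B6, B4–B7

Every bag has size at most 3, so the width is 3 − 1 = 2 and tw(G) ≤ 2. For the lower bound, the 3 vertices {1, 5, 9} are pairwise adjacent, and any tree decomposition puts a clique entirely inside one bag — forcing width ≥ 2. Therefore the treewidth is 2.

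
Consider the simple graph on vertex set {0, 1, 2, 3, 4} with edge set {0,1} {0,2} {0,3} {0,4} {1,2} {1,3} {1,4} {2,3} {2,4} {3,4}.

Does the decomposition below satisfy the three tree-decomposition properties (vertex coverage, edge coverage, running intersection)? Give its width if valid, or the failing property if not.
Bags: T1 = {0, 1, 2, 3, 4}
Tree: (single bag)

Every vertex of G appears in some bag (union = {0, 1, 2, 3, 4}); every edge is covered by a bag; and for each vertex v the set of bags containing v is connected in the bag tree. The decomposition is therefore valid. The largest bag has 5 vertices, so the width is 4.

Yes; width 4.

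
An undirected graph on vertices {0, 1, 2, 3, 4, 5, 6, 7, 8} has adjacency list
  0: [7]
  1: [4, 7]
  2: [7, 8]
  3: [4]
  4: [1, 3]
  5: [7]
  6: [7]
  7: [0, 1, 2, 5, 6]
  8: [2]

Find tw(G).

A width-1 tree decomposition is:
Bags: B1 = {1, 7}  B2 = {5, 7}  B3 = {0, 7}  B4 = {6, 7}  B5 = {1, 4}  B6 = {2, 7}  B7 = {3, 4}  B8 = {2, 8}
Tree: B1–B2, B2–B3, B2–B4, B1–B5, B2–B6, B5–B7, B6–B8
Every bag has size at most 2, so the width is 2 − 1 = 1 and tw(G) ≤ 1. Since G has at least one edge (e.g. 7–1), it is not an edgeless graph, so tw(G) ≥ 1. The upper and lower bounds meet at 1, so that is the treewidth.

1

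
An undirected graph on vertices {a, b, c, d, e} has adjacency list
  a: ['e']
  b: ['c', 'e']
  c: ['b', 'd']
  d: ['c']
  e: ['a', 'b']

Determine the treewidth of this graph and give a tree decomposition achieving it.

Every bag has size at most 2, so the width is 2 − 1 = 1 and tw(G) ≤ 1. G has an edge, so its treewidth is at least 1. The upper and lower bounds meet at 1, so that is the treewidth.

Treewidth 1.
One such decomposition:
Bags: B1 = {c, d}  B2 = {b, c}  B3 = {b, e}  B4 = {a, e}
Tree: B1–B2, B2–B3, B3–B4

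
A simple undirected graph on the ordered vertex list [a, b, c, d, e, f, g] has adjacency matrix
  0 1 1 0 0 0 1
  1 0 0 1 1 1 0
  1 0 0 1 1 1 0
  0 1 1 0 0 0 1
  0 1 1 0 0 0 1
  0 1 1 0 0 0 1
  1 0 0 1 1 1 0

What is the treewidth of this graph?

A width-3 tree decomposition is:
Bags: B1 = {b, c, d, g}  B2 = {b, c, e, g}  B3 = {b, c, f, g}  B4 = {a, b, c, g}
Tree: B1–B2, B2–B3, B3–B4
The largest bag has 4 vertices, giving width 3; this decomposition certifies tw(G) ≤ 3. For the lower bound: the 4 vertex sets {b,d}, {c,e}, {g}, {f} are disjoint, each induces a connected subgraph, and every pair is joined by at least one edge of G. Contracting each set to a single vertex therefore yields K_{4} as a minor, and since treewidth is minor-monotone, tw(G) ≥ tw(K_{4}) = 3. Hence tw(G) = 3 exactly.

3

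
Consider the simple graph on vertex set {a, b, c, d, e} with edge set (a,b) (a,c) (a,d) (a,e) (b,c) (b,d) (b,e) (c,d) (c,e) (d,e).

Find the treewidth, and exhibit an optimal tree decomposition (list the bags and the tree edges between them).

A single bag containing all 5 vertices is trivially a valid decomposition of width 4. On the other hand G contains the 5-clique {a, b, c, d, e}. A clique must lie in a single bag of any decomposition, so no decomposition can have width below 4. Therefore the treewidth is 4.

Treewidth 4.
One optimal decomposition is:
Bags: B1 = {a, b, c, d, e}
Tree: (single bag)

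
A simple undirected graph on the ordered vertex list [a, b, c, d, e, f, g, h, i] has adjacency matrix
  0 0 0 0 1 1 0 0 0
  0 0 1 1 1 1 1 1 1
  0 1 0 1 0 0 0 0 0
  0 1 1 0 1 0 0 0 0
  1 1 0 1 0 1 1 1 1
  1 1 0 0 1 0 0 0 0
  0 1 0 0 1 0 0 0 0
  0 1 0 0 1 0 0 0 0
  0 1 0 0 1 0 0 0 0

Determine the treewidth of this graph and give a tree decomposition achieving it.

Treewidth 2.
Bags: B1 = {b, e, h}  B2 = {b, e, g}  B3 = {b, e, f}  B4 = {a, e, f}  B5 = {b, e, i}  B6 = {b, d, e}  B7 = {b, c, d}
Tree: B1–B2, B1–B3, B3–B4, B2–B5, B5–B6, B6–B7

Every bag has size at most 3, so the width is 3 − 1 = 2 and tw(G) ≤ 2. For the lower bound, the 3 vertices {a, e, f} are pairwise adjacent, and any tree decomposition puts a clique entirely inside one bag — forcing width ≥ 2. The upper and lower bounds meet at 2, so that is the treewidth.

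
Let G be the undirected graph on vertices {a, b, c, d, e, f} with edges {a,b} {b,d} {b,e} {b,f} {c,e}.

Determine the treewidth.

1

A width-1 tree decomposition is:
Bags: B1 = {b, e}  B2 = {a, b}  B3 = {b, f}  B4 = {b, d}  B5 = {c, e}
Tree: B1–B2, B2–B3, B1–B4, B1–B5
The largest bag has 2 vertices, giving width 1; this decomposition certifies tw(G) ≤ 1. G has an edge, so its treewidth is at least 1. Therefore the treewidth is 1.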